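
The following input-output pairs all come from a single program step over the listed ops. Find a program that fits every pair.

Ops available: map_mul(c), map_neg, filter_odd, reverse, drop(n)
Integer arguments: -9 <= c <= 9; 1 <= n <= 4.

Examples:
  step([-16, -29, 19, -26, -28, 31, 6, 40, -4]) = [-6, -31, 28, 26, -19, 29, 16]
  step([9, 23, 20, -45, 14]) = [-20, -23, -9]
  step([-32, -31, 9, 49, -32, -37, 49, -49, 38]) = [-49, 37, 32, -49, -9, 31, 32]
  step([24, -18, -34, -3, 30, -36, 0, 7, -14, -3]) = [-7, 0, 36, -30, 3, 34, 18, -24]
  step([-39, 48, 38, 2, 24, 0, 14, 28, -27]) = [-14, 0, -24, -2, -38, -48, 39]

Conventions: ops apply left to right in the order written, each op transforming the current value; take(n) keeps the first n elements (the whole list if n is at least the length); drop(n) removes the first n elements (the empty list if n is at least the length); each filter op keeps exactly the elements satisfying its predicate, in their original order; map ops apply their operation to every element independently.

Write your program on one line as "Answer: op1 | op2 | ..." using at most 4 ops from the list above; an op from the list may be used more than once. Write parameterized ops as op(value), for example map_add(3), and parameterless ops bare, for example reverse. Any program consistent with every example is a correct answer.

reverse | drop(2) | map_neg

Check, running the answer program on each example:
  [-16, -29, 19, -26, -28, 31, 6, 40, -4] -> [-4, 40, 6, 31, -28, -26, 19, -29, -16] -> [6, 31, -28, -26, 19, -29, -16] -> [-6, -31, 28, 26, -19, 29, 16]
  [9, 23, 20, -45, 14] -> [14, -45, 20, 23, 9] -> [20, 23, 9] -> [-20, -23, -9]
  [-32, -31, 9, 49, -32, -37, 49, -49, 38] -> [38, -49, 49, -37, -32, 49, 9, -31, -32] -> [49, -37, -32, 49, 9, -31, -32] -> [-49, 37, 32, -49, -9, 31, 32]
  [24, -18, -34, -3, 30, -36, 0, 7, -14, -3] -> [-3, -14, 7, 0, -36, 30, -3, -34, -18, 24] -> [7, 0, -36, 30, -3, -34, -18, 24] -> [-7, 0, 36, -30, 3, 34, 18, -24]
  [-39, 48, 38, 2, 24, 0, 14, 28, -27] -> [-27, 28, 14, 0, 24, 2, 38, 48, -39] -> [14, 0, 24, 2, 38, 48, -39] -> [-14, 0, -24, -2, -38, -48, 39]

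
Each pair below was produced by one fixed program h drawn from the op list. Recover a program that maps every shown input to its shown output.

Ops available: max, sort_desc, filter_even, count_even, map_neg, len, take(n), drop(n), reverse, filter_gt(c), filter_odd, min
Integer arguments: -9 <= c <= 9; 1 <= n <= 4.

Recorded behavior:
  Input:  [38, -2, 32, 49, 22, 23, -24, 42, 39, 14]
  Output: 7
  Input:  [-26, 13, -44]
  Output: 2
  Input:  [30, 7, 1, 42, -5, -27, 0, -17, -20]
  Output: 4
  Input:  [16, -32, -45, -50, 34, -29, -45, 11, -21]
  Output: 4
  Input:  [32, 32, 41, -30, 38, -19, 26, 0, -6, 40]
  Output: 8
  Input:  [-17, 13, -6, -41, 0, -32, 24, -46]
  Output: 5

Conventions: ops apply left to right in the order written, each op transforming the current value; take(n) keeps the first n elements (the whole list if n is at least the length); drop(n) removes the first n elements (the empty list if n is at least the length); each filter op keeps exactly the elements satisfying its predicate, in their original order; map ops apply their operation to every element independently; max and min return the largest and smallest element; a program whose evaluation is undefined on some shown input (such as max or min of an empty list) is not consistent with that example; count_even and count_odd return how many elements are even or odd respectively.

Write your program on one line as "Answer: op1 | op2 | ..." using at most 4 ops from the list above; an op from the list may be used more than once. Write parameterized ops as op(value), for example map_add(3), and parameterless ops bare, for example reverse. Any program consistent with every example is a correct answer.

reverse | filter_even | sort_desc | len

Check, running the answer program on each example:
  [38, -2, 32, 49, 22, 23, -24, 42, 39, 14] -> [14, 39, 42, -24, 23, 22, 49, 32, -2, 38] -> [14, 42, -24, 22, 32, -2, 38] -> [42, 38, 32, 22, 14, -2, -24] -> 7
  [-26, 13, -44] -> [-44, 13, -26] -> [-44, -26] -> [-26, -44] -> 2
  [30, 7, 1, 42, -5, -27, 0, -17, -20] -> [-20, -17, 0, -27, -5, 42, 1, 7, 30] -> [-20, 0, 42, 30] -> [42, 30, 0, -20] -> 4
  [16, -32, -45, -50, 34, -29, -45, 11, -21] -> [-21, 11, -45, -29, 34, -50, -45, -32, 16] -> [34, -50, -32, 16] -> [34, 16, -32, -50] -> 4
  [32, 32, 41, -30, 38, -19, 26, 0, -6, 40] -> [40, -6, 0, 26, -19, 38, -30, 41, 32, 32] -> [40, -6, 0, 26, 38, -30, 32, 32] -> [40, 38, 32, 32, 26, 0, -6, -30] -> 8
  [-17, 13, -6, -41, 0, -32, 24, -46] -> [-46, 24, -32, 0, -41, -6, 13, -17] -> [-46, 24, -32, 0, -6] -> [24, 0, -6, -32, -46] -> 5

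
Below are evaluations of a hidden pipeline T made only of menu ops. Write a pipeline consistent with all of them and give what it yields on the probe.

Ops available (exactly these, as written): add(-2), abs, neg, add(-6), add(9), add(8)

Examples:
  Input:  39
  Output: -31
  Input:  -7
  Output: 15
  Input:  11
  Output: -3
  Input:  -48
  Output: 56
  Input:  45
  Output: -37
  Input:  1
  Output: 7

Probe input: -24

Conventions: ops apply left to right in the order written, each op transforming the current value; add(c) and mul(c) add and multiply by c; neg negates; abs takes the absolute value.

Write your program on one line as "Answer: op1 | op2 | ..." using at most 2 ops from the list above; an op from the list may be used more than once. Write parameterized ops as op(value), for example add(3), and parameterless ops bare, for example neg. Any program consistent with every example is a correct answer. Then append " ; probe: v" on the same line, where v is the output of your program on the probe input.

neg | add(8) ; probe: 32

Check, running the answer program on each example:
  39 -> -39 -> -31
  -7 -> 7 -> 15
  11 -> -11 -> -3
  -48 -> 48 -> 56
  45 -> -45 -> -37
  1 -> -1 -> 7
  probe: -24 -> 24 -> 32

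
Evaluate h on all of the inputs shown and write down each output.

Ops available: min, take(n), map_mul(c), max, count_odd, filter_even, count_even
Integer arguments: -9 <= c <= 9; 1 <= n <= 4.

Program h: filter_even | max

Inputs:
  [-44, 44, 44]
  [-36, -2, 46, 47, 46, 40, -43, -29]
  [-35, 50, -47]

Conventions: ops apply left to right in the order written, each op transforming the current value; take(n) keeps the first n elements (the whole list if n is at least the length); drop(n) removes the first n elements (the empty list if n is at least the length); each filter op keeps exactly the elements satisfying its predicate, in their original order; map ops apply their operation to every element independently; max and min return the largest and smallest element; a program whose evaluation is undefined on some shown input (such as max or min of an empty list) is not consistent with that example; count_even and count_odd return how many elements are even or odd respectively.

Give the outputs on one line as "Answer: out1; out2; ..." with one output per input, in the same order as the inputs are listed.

Execution, op by op:
  [-44, 44, 44] -> [-44, 44, 44] -> 44
  [-36, -2, 46, 47, 46, 40, -43, -29] -> [-36, -2, 46, 46, 40] -> 46
  [-35, 50, -47] -> [50] -> 50

44; 46; 50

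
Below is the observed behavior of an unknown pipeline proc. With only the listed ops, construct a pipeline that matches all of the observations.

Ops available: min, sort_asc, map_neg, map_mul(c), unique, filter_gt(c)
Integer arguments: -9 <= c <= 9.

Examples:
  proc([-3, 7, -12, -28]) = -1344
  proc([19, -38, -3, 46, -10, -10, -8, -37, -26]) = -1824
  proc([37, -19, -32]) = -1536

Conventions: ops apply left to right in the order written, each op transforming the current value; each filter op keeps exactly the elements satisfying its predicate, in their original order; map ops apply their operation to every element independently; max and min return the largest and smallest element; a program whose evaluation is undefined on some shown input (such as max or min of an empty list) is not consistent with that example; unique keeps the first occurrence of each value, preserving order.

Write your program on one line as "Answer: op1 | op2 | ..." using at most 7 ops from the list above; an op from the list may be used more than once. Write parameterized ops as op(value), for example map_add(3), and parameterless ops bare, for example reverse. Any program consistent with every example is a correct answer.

map_mul(8) | unique | map_neg | map_mul(6) | map_neg | min

Check, running the answer program on each example:
  [-3, 7, -12, -28] -> [-24, 56, -96, -224] -> [-24, 56, -96, -224] -> [24, -56, 96, 224] -> [144, -336, 576, 1344] -> [-144, 336, -576, -1344] -> -1344
  [19, -38, -3, 46, -10, -10, -8, -37, -26] -> [152, -304, -24, 368, -80, -80, -64, -296, -208] -> [152, -304, -24, 368, -80, -64, -296, -208] -> [-152, 304, 24, -368, 80, 64, 296, 208] -> [-912, 1824, 144, -2208, 480, 384, 1776, 1248] -> [912, -1824, -144, 2208, -480, -384, -1776, -1248] -> -1824
  [37, -19, -32] -> [296, -152, -256] -> [296, -152, -256] -> [-296, 152, 256] -> [-1776, 912, 1536] -> [1776, -912, -1536] -> -1536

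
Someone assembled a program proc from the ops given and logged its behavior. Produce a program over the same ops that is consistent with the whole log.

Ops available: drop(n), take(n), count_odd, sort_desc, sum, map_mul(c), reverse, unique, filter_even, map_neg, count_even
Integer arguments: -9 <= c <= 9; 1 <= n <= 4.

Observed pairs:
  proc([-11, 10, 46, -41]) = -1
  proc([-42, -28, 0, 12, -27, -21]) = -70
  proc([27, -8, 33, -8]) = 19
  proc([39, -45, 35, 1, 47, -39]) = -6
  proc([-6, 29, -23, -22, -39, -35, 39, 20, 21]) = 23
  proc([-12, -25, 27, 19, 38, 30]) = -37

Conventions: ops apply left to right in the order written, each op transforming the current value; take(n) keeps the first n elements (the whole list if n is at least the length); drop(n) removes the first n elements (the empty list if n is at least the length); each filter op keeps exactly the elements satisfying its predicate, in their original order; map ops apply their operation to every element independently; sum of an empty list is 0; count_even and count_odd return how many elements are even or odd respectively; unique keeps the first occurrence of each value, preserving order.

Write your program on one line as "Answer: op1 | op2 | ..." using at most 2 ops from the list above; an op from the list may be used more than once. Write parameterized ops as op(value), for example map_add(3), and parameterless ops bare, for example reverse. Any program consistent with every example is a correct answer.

take(2) | sum

Check, running the answer program on each example:
  [-11, 10, 46, -41] -> [-11, 10] -> -1
  [-42, -28, 0, 12, -27, -21] -> [-42, -28] -> -70
  [27, -8, 33, -8] -> [27, -8] -> 19
  [39, -45, 35, 1, 47, -39] -> [39, -45] -> -6
  [-6, 29, -23, -22, -39, -35, 39, 20, 21] -> [-6, 29] -> 23
  [-12, -25, 27, 19, 38, 30] -> [-12, -25] -> -37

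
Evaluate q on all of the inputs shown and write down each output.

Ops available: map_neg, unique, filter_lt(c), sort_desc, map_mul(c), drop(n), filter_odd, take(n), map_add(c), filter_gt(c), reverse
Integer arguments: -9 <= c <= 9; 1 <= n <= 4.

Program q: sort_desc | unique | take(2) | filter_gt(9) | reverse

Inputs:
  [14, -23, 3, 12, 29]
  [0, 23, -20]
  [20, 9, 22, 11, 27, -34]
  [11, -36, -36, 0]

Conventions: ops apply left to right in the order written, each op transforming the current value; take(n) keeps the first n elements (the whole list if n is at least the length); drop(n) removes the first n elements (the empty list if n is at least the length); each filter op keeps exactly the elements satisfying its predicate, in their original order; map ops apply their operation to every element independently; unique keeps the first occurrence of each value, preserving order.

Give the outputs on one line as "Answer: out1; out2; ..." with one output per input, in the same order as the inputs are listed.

[14, 29]; [23]; [22, 27]; [11]

Execution, op by op:
  [14, -23, 3, 12, 29] -> [29, 14, 12, 3, -23] -> [29, 14, 12, 3, -23] -> [29, 14] -> [29, 14] -> [14, 29]
  [0, 23, -20] -> [23, 0, -20] -> [23, 0, -20] -> [23, 0] -> [23] -> [23]
  [20, 9, 22, 11, 27, -34] -> [27, 22, 20, 11, 9, -34] -> [27, 22, 20, 11, 9, -34] -> [27, 22] -> [27, 22] -> [22, 27]
  [11, -36, -36, 0] -> [11, 0, -36, -36] -> [11, 0, -36] -> [11, 0] -> [11] -> [11]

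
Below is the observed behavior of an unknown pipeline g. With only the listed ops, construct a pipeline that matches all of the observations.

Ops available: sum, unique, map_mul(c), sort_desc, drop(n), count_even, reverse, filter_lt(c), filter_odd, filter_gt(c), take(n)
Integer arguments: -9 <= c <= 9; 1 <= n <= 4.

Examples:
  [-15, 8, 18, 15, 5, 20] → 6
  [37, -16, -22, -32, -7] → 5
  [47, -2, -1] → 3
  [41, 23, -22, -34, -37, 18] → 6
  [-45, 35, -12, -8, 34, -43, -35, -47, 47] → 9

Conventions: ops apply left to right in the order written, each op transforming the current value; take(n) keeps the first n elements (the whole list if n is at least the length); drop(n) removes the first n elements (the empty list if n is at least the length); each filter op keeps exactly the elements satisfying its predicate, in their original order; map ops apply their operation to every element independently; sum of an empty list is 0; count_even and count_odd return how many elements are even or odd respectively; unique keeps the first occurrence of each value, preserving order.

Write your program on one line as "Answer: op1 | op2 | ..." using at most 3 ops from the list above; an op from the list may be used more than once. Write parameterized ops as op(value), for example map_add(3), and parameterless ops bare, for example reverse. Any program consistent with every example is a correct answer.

map_mul(4) | count_even

Check, running the answer program on each example:
  [-15, 8, 18, 15, 5, 20] -> [-60, 32, 72, 60, 20, 80] -> 6
  [37, -16, -22, -32, -7] -> [148, -64, -88, -128, -28] -> 5
  [47, -2, -1] -> [188, -8, -4] -> 3
  [41, 23, -22, -34, -37, 18] -> [164, 92, -88, -136, -148, 72] -> 6
  [-45, 35, -12, -8, 34, -43, -35, -47, 47] -> [-180, 140, -48, -32, 136, -172, -140, -188, 188] -> 9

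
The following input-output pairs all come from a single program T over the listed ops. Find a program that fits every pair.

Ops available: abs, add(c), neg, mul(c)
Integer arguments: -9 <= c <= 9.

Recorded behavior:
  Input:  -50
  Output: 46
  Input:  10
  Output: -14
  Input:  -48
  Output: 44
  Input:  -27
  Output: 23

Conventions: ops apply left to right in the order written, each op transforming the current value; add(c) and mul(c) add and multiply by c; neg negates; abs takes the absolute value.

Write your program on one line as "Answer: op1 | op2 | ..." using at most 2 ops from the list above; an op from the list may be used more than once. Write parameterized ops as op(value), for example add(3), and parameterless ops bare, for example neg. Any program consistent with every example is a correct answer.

add(4) | neg

Check, running the answer program on each example:
  -50 -> -46 -> 46
  10 -> 14 -> -14
  -48 -> -44 -> 44
  -27 -> -23 -> 23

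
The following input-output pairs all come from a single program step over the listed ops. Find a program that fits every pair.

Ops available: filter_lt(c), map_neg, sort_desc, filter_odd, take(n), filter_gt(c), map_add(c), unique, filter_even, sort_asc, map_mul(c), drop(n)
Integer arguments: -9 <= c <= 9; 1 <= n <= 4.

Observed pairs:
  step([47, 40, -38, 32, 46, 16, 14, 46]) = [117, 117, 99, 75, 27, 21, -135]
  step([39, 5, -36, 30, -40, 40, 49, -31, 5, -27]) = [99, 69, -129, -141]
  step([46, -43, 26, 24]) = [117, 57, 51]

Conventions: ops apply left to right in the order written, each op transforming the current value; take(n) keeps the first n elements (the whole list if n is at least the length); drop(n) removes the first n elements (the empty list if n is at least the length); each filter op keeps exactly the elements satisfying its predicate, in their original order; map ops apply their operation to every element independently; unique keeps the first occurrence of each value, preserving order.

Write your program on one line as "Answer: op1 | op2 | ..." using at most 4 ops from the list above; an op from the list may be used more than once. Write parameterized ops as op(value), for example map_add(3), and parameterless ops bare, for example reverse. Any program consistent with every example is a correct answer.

map_add(-7) | filter_odd | sort_desc | map_mul(3)

Check, running the answer program on each example:
  [47, 40, -38, 32, 46, 16, 14, 46] -> [40, 33, -45, 25, 39, 9, 7, 39] -> [33, -45, 25, 39, 9, 7, 39] -> [39, 39, 33, 25, 9, 7, -45] -> [117, 117, 99, 75, 27, 21, -135]
  [39, 5, -36, 30, -40, 40, 49, -31, 5, -27] -> [32, -2, -43, 23, -47, 33, 42, -38, -2, -34] -> [-43, 23, -47, 33] -> [33, 23, -43, -47] -> [99, 69, -129, -141]
  [46, -43, 26, 24] -> [39, -50, 19, 17] -> [39, 19, 17] -> [39, 19, 17] -> [117, 57, 51]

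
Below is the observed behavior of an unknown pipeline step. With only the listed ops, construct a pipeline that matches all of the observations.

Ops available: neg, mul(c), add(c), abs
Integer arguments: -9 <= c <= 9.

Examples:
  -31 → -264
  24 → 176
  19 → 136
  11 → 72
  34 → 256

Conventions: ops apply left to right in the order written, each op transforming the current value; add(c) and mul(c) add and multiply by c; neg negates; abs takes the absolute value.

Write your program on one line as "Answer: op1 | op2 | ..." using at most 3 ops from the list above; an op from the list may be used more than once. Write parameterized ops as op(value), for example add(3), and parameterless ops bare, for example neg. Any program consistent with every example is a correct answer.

add(-2) | mul(8)

Check, running the answer program on each example:
  -31 -> -33 -> -264
  24 -> 22 -> 176
  19 -> 17 -> 136
  11 -> 9 -> 72
  34 -> 32 -> 256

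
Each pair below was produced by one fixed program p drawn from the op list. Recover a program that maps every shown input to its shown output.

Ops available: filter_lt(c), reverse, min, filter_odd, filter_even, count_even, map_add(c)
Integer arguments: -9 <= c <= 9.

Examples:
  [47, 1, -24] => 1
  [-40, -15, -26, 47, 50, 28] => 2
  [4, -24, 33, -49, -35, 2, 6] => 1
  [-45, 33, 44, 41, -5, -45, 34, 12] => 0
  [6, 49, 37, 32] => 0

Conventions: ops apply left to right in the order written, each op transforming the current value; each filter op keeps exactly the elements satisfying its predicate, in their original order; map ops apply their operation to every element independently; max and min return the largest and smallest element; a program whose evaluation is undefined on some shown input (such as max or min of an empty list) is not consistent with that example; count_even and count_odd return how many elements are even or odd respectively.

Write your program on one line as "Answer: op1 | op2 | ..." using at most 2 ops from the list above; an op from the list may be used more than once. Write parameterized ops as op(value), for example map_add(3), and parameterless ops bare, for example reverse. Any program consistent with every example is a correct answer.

filter_lt(2) | count_even

Check, running the answer program on each example:
  [47, 1, -24] -> [1, -24] -> 1
  [-40, -15, -26, 47, 50, 28] -> [-40, -15, -26] -> 2
  [4, -24, 33, -49, -35, 2, 6] -> [-24, -49, -35] -> 1
  [-45, 33, 44, 41, -5, -45, 34, 12] -> [-45, -5, -45] -> 0
  [6, 49, 37, 32] -> [] -> 0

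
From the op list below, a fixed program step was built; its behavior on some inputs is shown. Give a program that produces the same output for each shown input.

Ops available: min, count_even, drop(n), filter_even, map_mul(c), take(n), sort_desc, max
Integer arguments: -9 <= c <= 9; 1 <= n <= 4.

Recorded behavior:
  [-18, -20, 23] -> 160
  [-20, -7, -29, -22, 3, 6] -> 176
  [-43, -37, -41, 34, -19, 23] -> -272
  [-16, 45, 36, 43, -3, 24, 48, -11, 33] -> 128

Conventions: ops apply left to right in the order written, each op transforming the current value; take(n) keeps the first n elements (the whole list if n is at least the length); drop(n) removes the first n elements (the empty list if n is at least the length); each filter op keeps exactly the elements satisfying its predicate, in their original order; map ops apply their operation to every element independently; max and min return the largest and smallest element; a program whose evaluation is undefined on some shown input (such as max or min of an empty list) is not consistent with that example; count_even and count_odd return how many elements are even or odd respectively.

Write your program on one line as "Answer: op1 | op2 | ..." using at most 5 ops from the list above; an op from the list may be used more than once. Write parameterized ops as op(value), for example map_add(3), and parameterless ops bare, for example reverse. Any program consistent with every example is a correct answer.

filter_even | map_mul(-8) | take(2) | sort_desc | max

Check, running the answer program on each example:
  [-18, -20, 23] -> [-18, -20] -> [144, 160] -> [144, 160] -> [160, 144] -> 160
  [-20, -7, -29, -22, 3, 6] -> [-20, -22, 6] -> [160, 176, -48] -> [160, 176] -> [176, 160] -> 176
  [-43, -37, -41, 34, -19, 23] -> [34] -> [-272] -> [-272] -> [-272] -> -272
  [-16, 45, 36, 43, -3, 24, 48, -11, 33] -> [-16, 36, 24, 48] -> [128, -288, -192, -384] -> [128, -288] -> [128, -288] -> 128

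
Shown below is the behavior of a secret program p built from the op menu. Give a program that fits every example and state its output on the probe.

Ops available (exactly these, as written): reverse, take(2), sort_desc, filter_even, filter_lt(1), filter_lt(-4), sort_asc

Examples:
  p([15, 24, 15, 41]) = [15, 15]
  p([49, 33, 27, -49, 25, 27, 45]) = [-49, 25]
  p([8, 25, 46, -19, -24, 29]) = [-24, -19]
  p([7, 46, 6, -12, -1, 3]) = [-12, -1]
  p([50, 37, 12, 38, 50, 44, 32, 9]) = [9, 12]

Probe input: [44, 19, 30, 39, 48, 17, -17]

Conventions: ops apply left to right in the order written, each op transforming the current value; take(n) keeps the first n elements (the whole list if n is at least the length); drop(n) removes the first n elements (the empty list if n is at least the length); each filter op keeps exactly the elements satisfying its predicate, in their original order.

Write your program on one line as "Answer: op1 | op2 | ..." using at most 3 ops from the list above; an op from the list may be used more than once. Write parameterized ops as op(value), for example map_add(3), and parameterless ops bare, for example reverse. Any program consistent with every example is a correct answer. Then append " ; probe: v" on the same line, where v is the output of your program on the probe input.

sort_desc | reverse | take(2) ; probe: [-17, 17]

Check, running the answer program on each example:
  [15, 24, 15, 41] -> [41, 24, 15, 15] -> [15, 15, 24, 41] -> [15, 15]
  [49, 33, 27, -49, 25, 27, 45] -> [49, 45, 33, 27, 27, 25, -49] -> [-49, 25, 27, 27, 33, 45, 49] -> [-49, 25]
  [8, 25, 46, -19, -24, 29] -> [46, 29, 25, 8, -19, -24] -> [-24, -19, 8, 25, 29, 46] -> [-24, -19]
  [7, 46, 6, -12, -1, 3] -> [46, 7, 6, 3, -1, -12] -> [-12, -1, 3, 6, 7, 46] -> [-12, -1]
  [50, 37, 12, 38, 50, 44, 32, 9] -> [50, 50, 44, 38, 37, 32, 12, 9] -> [9, 12, 32, 37, 38, 44, 50, 50] -> [9, 12]
  probe: [44, 19, 30, 39, 48, 17, -17] -> [48, 44, 39, 30, 19, 17, -17] -> [-17, 17, 19, 30, 39, 44, 48] -> [-17, 17]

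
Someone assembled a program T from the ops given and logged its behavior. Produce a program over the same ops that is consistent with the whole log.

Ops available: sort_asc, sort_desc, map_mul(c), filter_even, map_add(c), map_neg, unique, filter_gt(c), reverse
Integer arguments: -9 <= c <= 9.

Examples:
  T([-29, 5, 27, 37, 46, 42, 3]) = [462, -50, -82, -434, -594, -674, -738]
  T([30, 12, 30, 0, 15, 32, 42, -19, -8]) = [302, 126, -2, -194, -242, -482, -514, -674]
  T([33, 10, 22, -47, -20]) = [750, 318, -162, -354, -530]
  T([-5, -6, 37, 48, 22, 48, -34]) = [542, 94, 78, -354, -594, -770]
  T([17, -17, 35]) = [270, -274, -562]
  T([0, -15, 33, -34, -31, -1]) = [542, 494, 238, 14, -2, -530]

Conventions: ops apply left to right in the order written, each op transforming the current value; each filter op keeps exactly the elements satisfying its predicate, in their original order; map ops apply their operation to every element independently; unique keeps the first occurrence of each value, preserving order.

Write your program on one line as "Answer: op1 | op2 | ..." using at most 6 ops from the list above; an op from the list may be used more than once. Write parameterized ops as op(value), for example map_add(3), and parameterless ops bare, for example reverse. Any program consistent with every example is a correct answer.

sort_desc | map_mul(-2) | map_mul(8) | map_add(-2) | unique | sort_desc

Check, running the answer program on each example:
  [-29, 5, 27, 37, 46, 42, 3] -> [46, 42, 37, 27, 5, 3, -29] -> [-92, -84, -74, -54, -10, -6, 58] -> [-736, -672, -592, -432, -80, -48, 464] -> [-738, -674, -594, -434, -82, -50, 462] -> [-738, -674, -594, -434, -82, -50, 462] -> [462, -50, -82, -434, -594, -674, -738]
  [30, 12, 30, 0, 15, 32, 42, -19, -8] -> [42, 32, 30, 30, 15, 12, 0, -8, -19] -> [-84, -64, -60, -60, -30, -24, 0, 16, 38] -> [-672, -512, -480, -480, -240, -192, 0, 128, 304] -> [-674, -514, -482, -482, -242, -194, -2, 126, 302] -> [-674, -514, -482, -242, -194, -2, 126, 302] -> [302, 126, -2, -194, -242, -482, -514, -674]
  [33, 10, 22, -47, -20] -> [33, 22, 10, -20, -47] -> [-66, -44, -20, 40, 94] -> [-528, -352, -160, 320, 752] -> [-530, -354, -162, 318, 750] -> [-530, -354, -162, 318, 750] -> [750, 318, -162, -354, -530]
  [-5, -6, 37, 48, 22, 48, -34] -> [48, 48, 37, 22, -5, -6, -34] -> [-96, -96, -74, -44, 10, 12, 68] -> [-768, -768, -592, -352, 80, 96, 544] -> [-770, -770, -594, -354, 78, 94, 542] -> [-770, -594, -354, 78, 94, 542] -> [542, 94, 78, -354, -594, -770]
  [17, -17, 35] -> [35, 17, -17] -> [-70, -34, 34] -> [-560, -272, 272] -> [-562, -274, 270] -> [-562, -274, 270] -> [270, -274, -562]
  [0, -15, 33, -34, -31, -1] -> [33, 0, -1, -15, -31, -34] -> [-66, 0, 2, 30, 62, 68] -> [-528, 0, 16, 240, 496, 544] -> [-530, -2, 14, 238, 494, 542] -> [-530, -2, 14, 238, 494, 542] -> [542, 494, 238, 14, -2, -530]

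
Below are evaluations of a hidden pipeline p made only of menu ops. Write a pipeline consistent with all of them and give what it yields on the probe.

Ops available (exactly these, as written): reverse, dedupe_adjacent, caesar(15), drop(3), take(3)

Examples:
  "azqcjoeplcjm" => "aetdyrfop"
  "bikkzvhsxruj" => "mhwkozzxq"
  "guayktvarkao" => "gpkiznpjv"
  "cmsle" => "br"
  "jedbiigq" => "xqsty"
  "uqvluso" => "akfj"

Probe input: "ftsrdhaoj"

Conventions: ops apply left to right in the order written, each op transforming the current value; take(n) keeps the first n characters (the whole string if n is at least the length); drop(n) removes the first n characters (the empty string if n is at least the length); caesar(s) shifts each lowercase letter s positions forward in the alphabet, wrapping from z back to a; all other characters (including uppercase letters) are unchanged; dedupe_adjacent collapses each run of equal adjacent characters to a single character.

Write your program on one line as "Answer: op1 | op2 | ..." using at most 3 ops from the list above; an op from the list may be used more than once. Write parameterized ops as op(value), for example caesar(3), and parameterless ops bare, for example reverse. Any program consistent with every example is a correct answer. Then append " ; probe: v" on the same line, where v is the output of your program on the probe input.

reverse | caesar(15) | drop(3) ; probe: "wsghiu"

Check, running the answer program on each example:
  "azqcjoeplcjm" -> "mjclpeojcqza" -> "byraetdyrfop" -> "aetdyrfop"
  "bikkzvhsxruj" -> "jurxshvzkkib" -> "yjgmhwkozzxq" -> "mhwkozzxq"
  "guayktvarkao" -> "oakravtkyaug" -> "dpzgpkiznpjv" -> "gpkiznpjv"
  "cmsle" -> "elsmc" -> "tahbr" -> "br"
  "jedbiigq" -> "qgiibdej" -> "fvxxqsty" -> "xqsty"
  "uqvluso" -> "osulvqu" -> "dhjakfj" -> "akfj"
  probe: "ftsrdhaoj" -> "joahdrstf" -> "ydpwsghiu" -> "wsghiu"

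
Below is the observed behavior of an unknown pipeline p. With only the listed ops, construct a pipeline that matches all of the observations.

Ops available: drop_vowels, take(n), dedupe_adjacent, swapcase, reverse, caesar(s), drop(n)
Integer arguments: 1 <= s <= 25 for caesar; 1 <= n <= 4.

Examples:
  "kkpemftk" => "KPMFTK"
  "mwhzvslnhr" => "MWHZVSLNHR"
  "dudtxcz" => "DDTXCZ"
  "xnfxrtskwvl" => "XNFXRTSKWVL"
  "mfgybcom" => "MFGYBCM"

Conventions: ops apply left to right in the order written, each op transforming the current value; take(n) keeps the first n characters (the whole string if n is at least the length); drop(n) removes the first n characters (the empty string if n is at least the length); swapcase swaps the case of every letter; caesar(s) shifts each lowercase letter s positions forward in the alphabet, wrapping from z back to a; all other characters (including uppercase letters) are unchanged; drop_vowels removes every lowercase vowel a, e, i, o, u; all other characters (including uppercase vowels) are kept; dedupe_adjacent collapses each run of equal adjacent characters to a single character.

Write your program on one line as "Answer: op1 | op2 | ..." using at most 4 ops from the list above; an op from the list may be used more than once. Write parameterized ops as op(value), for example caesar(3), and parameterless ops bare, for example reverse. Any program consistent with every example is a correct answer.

dedupe_adjacent | drop_vowels | swapcase

Check, running the answer program on each example:
  "kkpemftk" -> "kpemftk" -> "kpmftk" -> "KPMFTK"
  "mwhzvslnhr" -> "mwhzvslnhr" -> "mwhzvslnhr" -> "MWHZVSLNHR"
  "dudtxcz" -> "dudtxcz" -> "ddtxcz" -> "DDTXCZ"
  "xnfxrtskwvl" -> "xnfxrtskwvl" -> "xnfxrtskwvl" -> "XNFXRTSKWVL"
  "mfgybcom" -> "mfgybcom" -> "mfgybcm" -> "MFGYBCM"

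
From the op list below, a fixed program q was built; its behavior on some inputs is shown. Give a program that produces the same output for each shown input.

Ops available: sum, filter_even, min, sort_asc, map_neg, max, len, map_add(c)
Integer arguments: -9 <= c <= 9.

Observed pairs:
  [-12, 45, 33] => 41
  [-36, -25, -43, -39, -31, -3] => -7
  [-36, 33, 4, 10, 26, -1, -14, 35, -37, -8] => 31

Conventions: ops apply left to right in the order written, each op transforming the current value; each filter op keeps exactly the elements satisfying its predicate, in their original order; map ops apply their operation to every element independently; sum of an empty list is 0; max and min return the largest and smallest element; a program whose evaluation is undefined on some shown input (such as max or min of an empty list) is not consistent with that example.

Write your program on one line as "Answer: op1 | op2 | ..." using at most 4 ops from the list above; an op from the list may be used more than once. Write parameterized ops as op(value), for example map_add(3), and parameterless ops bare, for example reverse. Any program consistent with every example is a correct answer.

map_add(-4) | sort_asc | max

Check, running the answer program on each example:
  [-12, 45, 33] -> [-16, 41, 29] -> [-16, 29, 41] -> 41
  [-36, -25, -43, -39, -31, -3] -> [-40, -29, -47, -43, -35, -7] -> [-47, -43, -40, -35, -29, -7] -> -7
  [-36, 33, 4, 10, 26, -1, -14, 35, -37, -8] -> [-40, 29, 0, 6, 22, -5, -18, 31, -41, -12] -> [-41, -40, -18, -12, -5, 0, 6, 22, 29, 31] -> 31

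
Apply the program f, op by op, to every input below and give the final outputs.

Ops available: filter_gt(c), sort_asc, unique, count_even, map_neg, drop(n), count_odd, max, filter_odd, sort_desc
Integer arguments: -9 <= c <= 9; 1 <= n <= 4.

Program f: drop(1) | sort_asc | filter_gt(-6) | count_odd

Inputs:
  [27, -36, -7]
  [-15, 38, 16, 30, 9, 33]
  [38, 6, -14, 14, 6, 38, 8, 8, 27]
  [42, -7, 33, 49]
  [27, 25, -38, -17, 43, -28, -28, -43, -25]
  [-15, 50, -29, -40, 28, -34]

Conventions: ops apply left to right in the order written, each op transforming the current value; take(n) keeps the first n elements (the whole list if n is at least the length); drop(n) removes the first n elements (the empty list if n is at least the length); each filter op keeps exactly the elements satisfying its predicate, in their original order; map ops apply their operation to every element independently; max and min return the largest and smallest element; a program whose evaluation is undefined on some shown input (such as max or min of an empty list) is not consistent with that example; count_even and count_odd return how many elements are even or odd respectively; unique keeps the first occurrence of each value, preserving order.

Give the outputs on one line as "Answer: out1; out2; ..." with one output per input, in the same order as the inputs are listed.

Execution, op by op:
  [27, -36, -7] -> [-36, -7] -> [-36, -7] -> [] -> 0
  [-15, 38, 16, 30, 9, 33] -> [38, 16, 30, 9, 33] -> [9, 16, 30, 33, 38] -> [9, 16, 30, 33, 38] -> 2
  [38, 6, -14, 14, 6, 38, 8, 8, 27] -> [6, -14, 14, 6, 38, 8, 8, 27] -> [-14, 6, 6, 8, 8, 14, 27, 38] -> [6, 6, 8, 8, 14, 27, 38] -> 1
  [42, -7, 33, 49] -> [-7, 33, 49] -> [-7, 33, 49] -> [33, 49] -> 2
  [27, 25, -38, -17, 43, -28, -28, -43, -25] -> [25, -38, -17, 43, -28, -28, -43, -25] -> [-43, -38, -28, -28, -25, -17, 25, 43] -> [25, 43] -> 2
  [-15, 50, -29, -40, 28, -34] -> [50, -29, -40, 28, -34] -> [-40, -34, -29, 28, 50] -> [28, 50] -> 0

0; 2; 1; 2; 2; 0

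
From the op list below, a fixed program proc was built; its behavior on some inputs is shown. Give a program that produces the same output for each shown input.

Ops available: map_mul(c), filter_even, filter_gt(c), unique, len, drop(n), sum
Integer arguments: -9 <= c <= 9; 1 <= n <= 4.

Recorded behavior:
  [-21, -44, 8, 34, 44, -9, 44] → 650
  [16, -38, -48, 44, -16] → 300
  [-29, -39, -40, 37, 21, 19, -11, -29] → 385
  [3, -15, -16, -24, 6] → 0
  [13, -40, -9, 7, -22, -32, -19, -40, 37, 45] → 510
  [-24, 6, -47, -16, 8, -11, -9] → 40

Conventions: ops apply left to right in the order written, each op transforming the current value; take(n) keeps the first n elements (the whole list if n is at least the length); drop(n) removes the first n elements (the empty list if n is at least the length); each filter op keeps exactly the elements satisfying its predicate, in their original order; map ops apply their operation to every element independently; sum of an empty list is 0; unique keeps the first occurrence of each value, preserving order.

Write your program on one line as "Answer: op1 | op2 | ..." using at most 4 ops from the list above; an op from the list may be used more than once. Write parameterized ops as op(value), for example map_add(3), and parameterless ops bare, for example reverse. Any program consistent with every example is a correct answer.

filter_gt(6) | map_mul(5) | sum

Check, running the answer program on each example:
  [-21, -44, 8, 34, 44, -9, 44] -> [8, 34, 44, 44] -> [40, 170, 220, 220] -> 650
  [16, -38, -48, 44, -16] -> [16, 44] -> [80, 220] -> 300
  [-29, -39, -40, 37, 21, 19, -11, -29] -> [37, 21, 19] -> [185, 105, 95] -> 385
  [3, -15, -16, -24, 6] -> [] -> [] -> 0
  [13, -40, -9, 7, -22, -32, -19, -40, 37, 45] -> [13, 7, 37, 45] -> [65, 35, 185, 225] -> 510
  [-24, 6, -47, -16, 8, -11, -9] -> [8] -> [40] -> 40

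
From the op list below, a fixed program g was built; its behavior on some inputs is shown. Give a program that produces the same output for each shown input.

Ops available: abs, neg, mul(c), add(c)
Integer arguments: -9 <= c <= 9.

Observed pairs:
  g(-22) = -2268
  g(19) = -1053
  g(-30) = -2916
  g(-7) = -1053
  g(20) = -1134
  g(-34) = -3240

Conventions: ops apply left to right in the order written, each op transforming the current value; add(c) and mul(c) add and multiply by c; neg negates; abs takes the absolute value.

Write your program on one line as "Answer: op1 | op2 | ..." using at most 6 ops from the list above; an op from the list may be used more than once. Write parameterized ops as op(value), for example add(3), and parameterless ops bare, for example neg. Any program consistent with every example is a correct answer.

add(-6) | abs | neg | mul(9) | mul(9)

Check, running the answer program on each example:
  -22 -> -28 -> 28 -> -28 -> -252 -> -2268
  19 -> 13 -> 13 -> -13 -> -117 -> -1053
  -30 -> -36 -> 36 -> -36 -> -324 -> -2916
  -7 -> -13 -> 13 -> -13 -> -117 -> -1053
  20 -> 14 -> 14 -> -14 -> -126 -> -1134
  -34 -> -40 -> 40 -> -40 -> -360 -> -3240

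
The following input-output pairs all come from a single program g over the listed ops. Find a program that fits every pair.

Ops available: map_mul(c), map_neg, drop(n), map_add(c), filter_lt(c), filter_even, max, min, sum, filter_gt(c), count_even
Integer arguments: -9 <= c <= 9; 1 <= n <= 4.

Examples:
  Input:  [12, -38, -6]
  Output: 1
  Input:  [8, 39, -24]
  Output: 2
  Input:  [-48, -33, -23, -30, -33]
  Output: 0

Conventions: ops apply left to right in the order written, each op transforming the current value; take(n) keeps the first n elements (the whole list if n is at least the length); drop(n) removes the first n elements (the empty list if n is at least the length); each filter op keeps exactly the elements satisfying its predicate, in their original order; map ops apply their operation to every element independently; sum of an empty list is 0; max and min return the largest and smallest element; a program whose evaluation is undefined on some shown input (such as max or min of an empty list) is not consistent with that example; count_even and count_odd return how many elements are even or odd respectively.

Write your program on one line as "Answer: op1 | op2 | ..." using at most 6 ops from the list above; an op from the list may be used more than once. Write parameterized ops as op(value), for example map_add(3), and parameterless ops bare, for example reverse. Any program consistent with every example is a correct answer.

filter_gt(-7) | map_mul(-8) | map_add(1) | filter_lt(3) | map_mul(8) | count_even

Check, running the answer program on each example:
  [12, -38, -6] -> [12, -6] -> [-96, 48] -> [-95, 49] -> [-95] -> [-760] -> 1
  [8, 39, -24] -> [8, 39] -> [-64, -312] -> [-63, -311] -> [-63, -311] -> [-504, -2488] -> 2
  [-48, -33, -23, -30, -33] -> [] -> [] -> [] -> [] -> [] -> 0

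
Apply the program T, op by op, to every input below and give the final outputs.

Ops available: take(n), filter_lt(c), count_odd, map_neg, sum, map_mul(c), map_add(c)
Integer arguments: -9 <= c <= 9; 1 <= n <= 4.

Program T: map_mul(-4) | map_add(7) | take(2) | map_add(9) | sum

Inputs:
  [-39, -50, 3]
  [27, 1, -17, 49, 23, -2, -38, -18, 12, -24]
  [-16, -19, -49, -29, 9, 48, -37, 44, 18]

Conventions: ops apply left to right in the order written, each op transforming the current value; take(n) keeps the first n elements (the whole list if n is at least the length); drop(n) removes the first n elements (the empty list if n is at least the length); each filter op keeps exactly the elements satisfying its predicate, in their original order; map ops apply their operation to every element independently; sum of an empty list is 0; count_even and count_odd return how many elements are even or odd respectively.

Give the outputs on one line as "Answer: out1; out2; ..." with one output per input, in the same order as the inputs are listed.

388; -80; 172

Execution, op by op:
  [-39, -50, 3] -> [156, 200, -12] -> [163, 207, -5] -> [163, 207] -> [172, 216] -> 388
  [27, 1, -17, 49, 23, -2, -38, -18, 12, -24] -> [-108, -4, 68, -196, -92, 8, 152, 72, -48, 96] -> [-101, 3, 75, -189, -85, 15, 159, 79, -41, 103] -> [-101, 3] -> [-92, 12] -> -80
  [-16, -19, -49, -29, 9, 48, -37, 44, 18] -> [64, 76, 196, 116, -36, -192, 148, -176, -72] -> [71, 83, 203, 123, -29, -185, 155, -169, -65] -> [71, 83] -> [80, 92] -> 172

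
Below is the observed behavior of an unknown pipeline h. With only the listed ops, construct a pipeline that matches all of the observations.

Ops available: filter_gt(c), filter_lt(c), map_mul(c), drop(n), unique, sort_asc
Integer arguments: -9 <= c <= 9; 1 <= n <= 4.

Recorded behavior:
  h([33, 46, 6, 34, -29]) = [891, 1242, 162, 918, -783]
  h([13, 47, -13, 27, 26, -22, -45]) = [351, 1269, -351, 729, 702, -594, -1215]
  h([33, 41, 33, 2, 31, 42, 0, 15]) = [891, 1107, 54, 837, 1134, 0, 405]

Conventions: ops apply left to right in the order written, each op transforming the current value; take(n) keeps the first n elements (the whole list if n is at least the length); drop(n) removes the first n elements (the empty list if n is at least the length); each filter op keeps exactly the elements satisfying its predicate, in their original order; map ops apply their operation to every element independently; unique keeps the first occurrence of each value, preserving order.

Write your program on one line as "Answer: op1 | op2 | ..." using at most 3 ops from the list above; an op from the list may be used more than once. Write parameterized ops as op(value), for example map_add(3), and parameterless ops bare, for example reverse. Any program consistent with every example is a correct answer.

map_mul(-9) | map_mul(-3) | unique

Check, running the answer program on each example:
  [33, 46, 6, 34, -29] -> [-297, -414, -54, -306, 261] -> [891, 1242, 162, 918, -783] -> [891, 1242, 162, 918, -783]
  [13, 47, -13, 27, 26, -22, -45] -> [-117, -423, 117, -243, -234, 198, 405] -> [351, 1269, -351, 729, 702, -594, -1215] -> [351, 1269, -351, 729, 702, -594, -1215]
  [33, 41, 33, 2, 31, 42, 0, 15] -> [-297, -369, -297, -18, -279, -378, 0, -135] -> [891, 1107, 891, 54, 837, 1134, 0, 405] -> [891, 1107, 54, 837, 1134, 0, 405]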